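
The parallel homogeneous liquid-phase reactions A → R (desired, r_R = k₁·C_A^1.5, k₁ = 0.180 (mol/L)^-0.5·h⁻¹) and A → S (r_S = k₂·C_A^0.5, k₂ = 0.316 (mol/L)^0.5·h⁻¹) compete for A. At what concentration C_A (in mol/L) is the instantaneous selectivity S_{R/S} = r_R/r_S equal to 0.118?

0.207 mol/L

S_{R/S} = (k₁/k₂)·C_A ⇒ C_A = S·k₂/k₁.
= 0.118×0.316/0.180 = 0.207 mol/L.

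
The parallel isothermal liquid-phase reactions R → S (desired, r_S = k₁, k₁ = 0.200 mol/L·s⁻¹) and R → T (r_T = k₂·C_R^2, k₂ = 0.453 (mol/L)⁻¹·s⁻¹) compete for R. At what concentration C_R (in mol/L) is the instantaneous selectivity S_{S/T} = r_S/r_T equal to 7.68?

S_{S/T} = (k₁/k₂)·C_R^-2 ⇒ C_R = (S·k₂/k₁)^(-0.5).
= (7.68×0.453/0.200)^(-0.5) = (17.40)^(-0.5) = 0.240 mol/L.

0.240 mol/L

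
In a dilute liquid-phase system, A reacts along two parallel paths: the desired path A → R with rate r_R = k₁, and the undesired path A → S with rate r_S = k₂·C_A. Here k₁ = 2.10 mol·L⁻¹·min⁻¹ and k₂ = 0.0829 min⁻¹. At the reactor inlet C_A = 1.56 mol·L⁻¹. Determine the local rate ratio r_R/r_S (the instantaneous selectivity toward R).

S_{R/S} = r_R/r_S = (k₁)/(k₂·C_A) = (k₁/k₂)·C_A⁻¹.
= (2.10) / (0.0829×1.560) = 2.100/0.1293 = 16.2.

16.2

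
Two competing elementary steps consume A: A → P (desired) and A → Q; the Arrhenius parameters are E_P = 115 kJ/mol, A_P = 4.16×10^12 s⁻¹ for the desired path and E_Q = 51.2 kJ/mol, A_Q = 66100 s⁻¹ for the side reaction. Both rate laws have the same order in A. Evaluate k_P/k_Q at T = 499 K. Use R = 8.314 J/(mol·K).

13.2

Since both paths have the same order in A, the concentration cancels and S_{P/Q} = k_P/k_Q = (A_P/A_Q)·exp[(E_Q−E_P)/(RT)].
(E_Q−E_P)/(RT) = (51.2−115)×10³/(8.314×499) = -63800/4149 = -15.38.
k_P/k_Q = (4.16×10^12/66100)·exp(-15.38) = 6.293×10^7 × 2.095×10^-7 = 13.2.
Since E_P > E_Q, raising the temperature improves selectivity toward P.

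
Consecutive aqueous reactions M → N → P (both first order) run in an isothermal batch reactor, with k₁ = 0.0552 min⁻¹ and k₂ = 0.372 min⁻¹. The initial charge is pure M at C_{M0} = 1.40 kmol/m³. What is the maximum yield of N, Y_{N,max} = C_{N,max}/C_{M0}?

0.106

Evaluating C_N at t_opt = ln(k₂/k₁)/(k₂−k₁) gives C_{N,max}/C_{M0} = (k₁/k₂)^[k₂/(k₂−k₁)].
= (0.0552/0.372)^(0.372/(0.372−0.0552)) = (0.1484)^(1.174) = 0.1064.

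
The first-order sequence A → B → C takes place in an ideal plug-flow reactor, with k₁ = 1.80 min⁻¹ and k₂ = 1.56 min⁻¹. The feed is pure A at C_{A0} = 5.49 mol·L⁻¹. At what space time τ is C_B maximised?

0.596 min

Setting dC_B/dτ = 0 gives τ_opt = ln(k₂/k₁)/(k₂−k₁).
= ln(1.56/1.80)/(1.56−1.80) = ln(0.8667)/-0.2400 = -0.1431/-0.2400 = 0.596 min.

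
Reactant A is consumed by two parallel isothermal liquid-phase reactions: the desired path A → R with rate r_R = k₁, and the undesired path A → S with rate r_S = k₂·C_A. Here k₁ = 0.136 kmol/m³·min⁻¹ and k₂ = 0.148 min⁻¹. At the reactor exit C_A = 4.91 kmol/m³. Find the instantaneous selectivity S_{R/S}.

0.187

S_{R/S} = r_R/r_S = (k₁)/(k₂·C_A) = (k₁/k₂)·C_A⁻¹.
= (0.136) / (0.148×4.910) = 0.1360/0.7267 = 0.187.
The undesired path is higher order in A, so low C_A (CSTR or dilute feed) favours R.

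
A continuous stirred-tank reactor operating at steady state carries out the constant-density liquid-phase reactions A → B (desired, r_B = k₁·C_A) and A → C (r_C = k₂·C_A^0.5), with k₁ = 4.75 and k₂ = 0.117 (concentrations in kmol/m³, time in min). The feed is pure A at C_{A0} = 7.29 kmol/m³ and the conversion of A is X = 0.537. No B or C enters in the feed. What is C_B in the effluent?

Exit C_A = C_{A0}(1−X) = 7.29×0.463 = 3.375 kmol/m³.
A CSTR operates uniformly at the exit composition, giving r_B = 16.03 and r_C = 0.2150 (each k·C_A^n at C_A = 3.375).
Fraction of consumed A going to B: r_B/(r_B+r_C) = 0.9868.
C_B = 0.9868·C_{A0}·X = 0.9868×7.29×0.537 = 3.86 kmol/m³.

3.86 kmol/m³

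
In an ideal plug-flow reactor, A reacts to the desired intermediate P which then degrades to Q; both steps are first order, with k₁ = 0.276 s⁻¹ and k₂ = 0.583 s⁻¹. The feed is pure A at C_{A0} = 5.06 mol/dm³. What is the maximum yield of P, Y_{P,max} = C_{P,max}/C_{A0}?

0.242

For a first-order series the maximum intermediate yield is C_{P,max}/C_{A0} = (k₁/k₂)^[k₂/(k₂−k₁)].
= (0.276/0.583)^(0.583/(0.583−0.276)) = (0.4734)^(1.899) = 0.2417.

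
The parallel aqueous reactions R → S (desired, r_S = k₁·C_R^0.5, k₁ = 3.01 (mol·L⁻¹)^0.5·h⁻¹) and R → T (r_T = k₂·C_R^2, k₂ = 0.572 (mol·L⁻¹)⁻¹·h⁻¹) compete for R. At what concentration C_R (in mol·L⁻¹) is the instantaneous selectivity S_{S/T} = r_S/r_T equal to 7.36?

0.800 mol·L⁻¹

S_{S/T} = (k₁/k₂)·C_R^-1.5 ⇒ C_R = (S·k₂/k₁)^(1/(-1.5)).
= (7.36×0.572/3.01)^(-0.6667) = (1.399)^(-0.6667) = 0.800 mol·L⁻¹.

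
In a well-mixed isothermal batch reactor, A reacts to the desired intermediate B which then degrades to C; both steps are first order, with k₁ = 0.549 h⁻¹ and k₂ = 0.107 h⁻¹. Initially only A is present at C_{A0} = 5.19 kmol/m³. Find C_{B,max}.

At the optimum, C_{B,max}/C_{A0} = (k₁/k₂)^[k₂/(k₂−k₁)].
= (0.549/0.107)^(0.107/(0.107−0.549)) = (5.131)^(-0.2421) = 0.6731.
C_{B,max} = 0.6731×5.19 = 3.49 kmol/m³.

3.49 kmol/m³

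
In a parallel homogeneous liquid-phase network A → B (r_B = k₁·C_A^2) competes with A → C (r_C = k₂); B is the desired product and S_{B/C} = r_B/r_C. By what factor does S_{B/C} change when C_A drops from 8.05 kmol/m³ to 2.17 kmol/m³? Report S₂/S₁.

0.0727

S_{B/C} = (k₁/k₂)·C_A^2, so S₂/S₁ = (C_{A,2}/C_{A,1})^2.
= (2.17/8.05)^2 = (0.2696)^2 = 0.0727.
Selectivity toward B falls as C_A falls — high-concentration operation is favoured.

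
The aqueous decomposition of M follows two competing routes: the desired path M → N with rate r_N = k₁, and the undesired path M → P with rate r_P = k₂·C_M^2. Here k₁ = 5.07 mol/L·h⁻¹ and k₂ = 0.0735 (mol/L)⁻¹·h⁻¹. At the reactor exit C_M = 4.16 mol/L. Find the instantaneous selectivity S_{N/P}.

3.99

S_{N/P} = r_N/r_P = (k₁)/(k₂·C_M^2) = (k₁/k₂)·C_M^-2.
= (5.07) / (0.0735×4.160^2) = 5.070/1.272 = 3.99.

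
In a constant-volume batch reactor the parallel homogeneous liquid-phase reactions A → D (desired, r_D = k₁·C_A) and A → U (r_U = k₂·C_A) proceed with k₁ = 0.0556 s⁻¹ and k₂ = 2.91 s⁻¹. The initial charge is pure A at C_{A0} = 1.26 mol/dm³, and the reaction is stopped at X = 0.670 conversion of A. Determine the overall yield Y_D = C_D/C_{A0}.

C_A = C_{A0}(1−X) = 0.4158 mol/dm³.
Both paths are first order in A, so the instantaneous fraction to D is constant: dC_D/d(−C_A) = k₁/(k₁+k₂) = 0.01875.
C_D = 0.01875·(C_{A0}−C_A) = 0.01875×0.8442 = 0.0158 mol/dm³.
Y_D = C_D/C_{A0} = 0.01583/1.26 = 0.0126.

0.0126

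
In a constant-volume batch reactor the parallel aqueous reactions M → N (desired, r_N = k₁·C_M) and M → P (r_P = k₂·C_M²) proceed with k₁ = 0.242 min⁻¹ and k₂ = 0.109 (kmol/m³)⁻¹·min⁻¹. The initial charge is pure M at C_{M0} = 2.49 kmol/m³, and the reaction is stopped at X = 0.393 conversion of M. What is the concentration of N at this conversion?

0.517 kmol/m³

C_M = C_{M0}(1−X) = 1.511 kmol/m³.
Along a PFR/batch, dC_N/dC_M = −r_N/(r_N+r_P) = −k₁/(k₁+k₂·C_M).
Integrating from C_{M0} to C_M: C_N = (0.242/0.109)·ln[(0.242+0.109·2.49)/(0.242+0.109·1.51)] = 2.220·ln(0.5134/0.4067) = 0.5170 kmol/m³.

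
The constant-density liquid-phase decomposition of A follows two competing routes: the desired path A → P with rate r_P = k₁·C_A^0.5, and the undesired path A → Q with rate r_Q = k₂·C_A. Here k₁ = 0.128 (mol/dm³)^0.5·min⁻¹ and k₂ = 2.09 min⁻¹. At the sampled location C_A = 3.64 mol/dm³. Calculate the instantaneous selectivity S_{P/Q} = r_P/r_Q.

S_{P/Q} = r_P/r_Q = (k₁·C_A^0.5)/(k₂·C_A) = (k₁/k₂)·C_A^-0.5.
= (0.128×3.640^0.5) / (2.09×3.640) = 0.2442/7.608 = 0.0321.

0.0321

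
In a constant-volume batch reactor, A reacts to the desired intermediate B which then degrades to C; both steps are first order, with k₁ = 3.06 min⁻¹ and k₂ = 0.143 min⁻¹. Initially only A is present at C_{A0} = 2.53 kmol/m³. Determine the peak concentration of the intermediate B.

2.18 kmol/m³

Evaluating C_B at t_opt = ln(k₂/k₁)/(k₂−k₁) gives C_{B,max}/C_{A0} = (k₁/k₂)^[k₂/(k₂−k₁)].
= (3.06/0.143)^(0.143/(0.143−3.06)) = (21.40)^(-0.04902) = 0.8606.
C_{B,max} = 0.8606×2.53 = 2.18 kmol/m³.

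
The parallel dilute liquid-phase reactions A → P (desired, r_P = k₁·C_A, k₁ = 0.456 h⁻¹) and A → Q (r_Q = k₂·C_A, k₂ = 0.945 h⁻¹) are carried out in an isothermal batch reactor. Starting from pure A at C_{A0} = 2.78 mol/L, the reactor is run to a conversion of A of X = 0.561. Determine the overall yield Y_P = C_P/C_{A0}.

0.183

C_A = C_{A0}(1−X) = 1.220 mol/L.
Both paths are first order in A, so the instantaneous fraction to P is constant: dC_P/d(−C_A) = k₁/(k₁+k₂) = 0.3255.
C_P = 0.3255·(C_{A0}−C_A) = 0.3255×1.560 = 0.508 mol/L.
Y_P = C_P/C_{A0} = 0.5076/2.78 = 0.183.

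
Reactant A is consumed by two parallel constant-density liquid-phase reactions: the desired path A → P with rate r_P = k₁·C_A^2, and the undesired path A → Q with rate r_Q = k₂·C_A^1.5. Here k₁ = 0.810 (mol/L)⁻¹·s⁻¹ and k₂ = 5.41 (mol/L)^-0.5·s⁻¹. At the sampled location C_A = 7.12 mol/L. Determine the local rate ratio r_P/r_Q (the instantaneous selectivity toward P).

0.400

S_{P/Q} = r_P/r_Q = (k₁·C_A^2)/(k₂·C_A^1.5) = (k₁/k₂)·C_A^0.5.
= (0.810×7.120^2) / (5.41×7.120^1.5) = 41.06/102.8 = 0.400.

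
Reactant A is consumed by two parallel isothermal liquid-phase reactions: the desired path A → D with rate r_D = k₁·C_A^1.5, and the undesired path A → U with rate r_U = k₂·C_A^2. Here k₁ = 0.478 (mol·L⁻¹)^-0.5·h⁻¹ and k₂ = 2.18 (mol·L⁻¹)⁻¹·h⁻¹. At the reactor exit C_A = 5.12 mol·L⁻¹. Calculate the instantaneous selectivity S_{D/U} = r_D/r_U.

0.0969

S_{D/U} = r_D/r_U = (k₁·C_A^1.5)/(k₂·C_A^2) = (k₁/k₂)·C_A^-0.5.
= (0.478×5.120^1.5) / (2.18×5.120^2) = 5.538/57.15 = 0.0969.
The undesired path is higher order in A, so low C_A (CSTR or dilute feed) favours D.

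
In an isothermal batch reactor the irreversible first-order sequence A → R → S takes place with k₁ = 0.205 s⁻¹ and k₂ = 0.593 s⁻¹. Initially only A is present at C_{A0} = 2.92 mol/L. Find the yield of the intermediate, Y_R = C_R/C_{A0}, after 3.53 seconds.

Solving the coupled first-order balances gives C_R(t) = [k₁/(k₂−k₁)]·C_{A0}·(e^(−k₁t) − e^(−k₂t)).
e^(−k₁t) = e^(−0.205×3.53) = e^(−0.7236) = 0.4850; e^(−k₂t) = e^(−2.093) = 0.1233.
C_R = 0.205×2.92/(0.593−0.205) × (0.4850−0.1233) = 1.543×0.3617 = 0.5580 mol/L.
Y_R = C_R/C_{A0} = 0.5580/2.92 = 0.191.

0.191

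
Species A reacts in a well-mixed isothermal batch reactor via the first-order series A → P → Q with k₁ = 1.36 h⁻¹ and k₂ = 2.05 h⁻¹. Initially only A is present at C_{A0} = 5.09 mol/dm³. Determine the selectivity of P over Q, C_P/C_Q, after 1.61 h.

0.200

Solving the coupled first-order balances gives C_P(t) = [k₁/(k₂−k₁)]·C_{A0}·(e^(−k₁t) − e^(−k₂t)).
e^(−k₁t) = e^(−1.36×1.61) = e^(−2.190) = 0.1120; e^(−k₂t) = e^(−3.300) = 0.03686.
C_P = 1.36×5.09/(2.05−1.36) × (0.1120−0.03686) = 10.03×0.07510 = 0.7534 mol/dm³.
C_A = C_{A0}e^(−k₁t) = 0.5699 mol/dm³, so C_Q = C_{A0}−C_A−C_P = 3.767 mol/dm³; C_P/C_Q = 0.200.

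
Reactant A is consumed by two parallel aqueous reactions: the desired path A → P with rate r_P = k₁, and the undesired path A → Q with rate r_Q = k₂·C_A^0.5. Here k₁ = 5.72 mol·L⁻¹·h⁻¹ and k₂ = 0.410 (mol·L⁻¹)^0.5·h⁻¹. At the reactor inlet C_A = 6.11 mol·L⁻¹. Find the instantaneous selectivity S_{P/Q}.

S_{P/Q} = r_P/r_Q = (k₁)/(k₂·C_A^0.5) = (k₁/k₂)·C_A^-0.5.
= (5.72) / (0.410×6.110^0.5) = 5.720/1.013 = 5.64.

5.64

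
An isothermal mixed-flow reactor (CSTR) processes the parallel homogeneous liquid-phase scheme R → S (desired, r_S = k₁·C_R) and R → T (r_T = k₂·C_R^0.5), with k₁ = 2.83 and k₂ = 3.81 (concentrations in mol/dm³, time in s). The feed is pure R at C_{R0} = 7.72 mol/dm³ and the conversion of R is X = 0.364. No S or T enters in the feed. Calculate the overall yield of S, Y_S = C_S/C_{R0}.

0.226

Exit C_R = C_{R0}(1−X) = 7.72×0.636 = 4.910 mol/dm³.
A CSTR operates uniformly at the exit composition, giving r_S = 13.90 and r_T = 8.442 (each k·C_R^n at C_R = 4.910).
Fraction of consumed R going to S: r_S/(r_S+r_T) = 0.6221.
C_S = 0.6221·C_{R0}·X = 0.6221×7.72×0.364 = 1.75 mol/dm³; Y_S = C_S/C_{R0} = 0.226.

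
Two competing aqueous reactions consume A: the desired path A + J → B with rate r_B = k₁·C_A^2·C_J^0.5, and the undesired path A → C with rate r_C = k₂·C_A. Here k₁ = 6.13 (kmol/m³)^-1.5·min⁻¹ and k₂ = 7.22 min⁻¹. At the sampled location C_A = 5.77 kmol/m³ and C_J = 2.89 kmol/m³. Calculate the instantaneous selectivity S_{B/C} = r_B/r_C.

8.33

S_{B/C} = r_B/r_C = (k₁·C_A^2·C_J^0.5)/(k₂·C_A) = (k₁/k₂)·C_A·C_J^0.5.
= (6.13×5.770^2×2.890^0.5) / (7.22×5.770) = 346.9/41.66 = 8.33.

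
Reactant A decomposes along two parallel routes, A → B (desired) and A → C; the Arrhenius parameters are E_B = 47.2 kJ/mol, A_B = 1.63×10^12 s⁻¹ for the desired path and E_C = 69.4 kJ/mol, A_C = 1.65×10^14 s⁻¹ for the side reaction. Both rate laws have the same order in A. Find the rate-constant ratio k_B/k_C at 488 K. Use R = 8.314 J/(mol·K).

k_B/k_C = (A_B/A_C)·exp[−(E_B−E_C)/(RT)] = (A_B/A_C)·exp[(E_C−E_B)/(RT)].
(E_C−E_B)/(RT) = (69.4−47.2)×10³/(8.314×488) = 22200/4057 = 5.472.
k_B/k_C = (1.63×10^12/1.65×10^14)·exp(5.472) = 0.009879 × 237.9 = 2.35.

2.35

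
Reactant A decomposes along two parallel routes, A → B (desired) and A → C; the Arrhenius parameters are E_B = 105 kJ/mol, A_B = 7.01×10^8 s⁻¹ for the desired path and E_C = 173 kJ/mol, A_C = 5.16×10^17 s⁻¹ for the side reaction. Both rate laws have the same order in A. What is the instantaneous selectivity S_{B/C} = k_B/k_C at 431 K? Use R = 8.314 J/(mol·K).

0.237

k_B/k_C = (A_B/A_C)·exp[−(E_B−E_C)/(RT)] = (A_B/A_C)·exp[(E_C−E_B)/(RT)].
(E_C−E_B)/(RT) = (173−105)×10³/(8.314×431) = 68000/3583 = 18.98.
k_B/k_C = (7.01×10^8/5.16×10^17)·exp(18.98) = 1.359×10^-9 × 1.744×10^8 = 0.237.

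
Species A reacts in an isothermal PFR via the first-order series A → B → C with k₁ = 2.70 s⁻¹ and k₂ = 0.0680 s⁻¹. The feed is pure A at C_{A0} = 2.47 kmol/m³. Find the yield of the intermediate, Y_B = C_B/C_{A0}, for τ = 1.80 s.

Solving the coupled first-order balances gives C_B(τ) = [k₁/(k₂−k₁)]·C_{A0}·(e^(−k₁τ) − e^(−k₂τ)).
e^(−k₁τ) = e^(−2.70×1.80) = e^(−4.860) = 0.007750; e^(−k₂τ) = e^(−0.1224) = 0.8848.
C_B = 2.70×2.47/(0.0680−2.70) × (0.007750−0.8848) = (-2.534)×(-0.8770) = 2.222 kmol/m³.
Y_B = C_B/C_{A0} = 2.222/2.47 = 0.900.

0.900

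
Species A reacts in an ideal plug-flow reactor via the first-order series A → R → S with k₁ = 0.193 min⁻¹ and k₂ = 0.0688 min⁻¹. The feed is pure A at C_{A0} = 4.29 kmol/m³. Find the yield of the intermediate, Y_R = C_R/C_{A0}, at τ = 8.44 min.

0.565

For first-order series with pure A initially, C_R(τ) = k₁C_{A0}/(k₂−k₁)·(e^(−k₁τ) − e^(−k₂τ)).
e^(−k₁τ) = e^(−0.193×8.44) = e^(−1.629) = 0.1961; e^(−k₂τ) = e^(−0.5807) = 0.5595.
C_R = 0.193×4.29/(0.0688−0.193) × (0.1961−0.5595) = (-6.666)×(-0.3634) = 2.422 kmol/m³.
Y_R = C_R/C_{A0} = 2.422/4.29 = 0.565.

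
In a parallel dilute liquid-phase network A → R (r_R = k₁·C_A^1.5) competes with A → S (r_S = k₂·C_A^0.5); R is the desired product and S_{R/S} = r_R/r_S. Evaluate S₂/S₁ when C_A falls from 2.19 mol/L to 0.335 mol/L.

S_{R/S} = (k₁/k₂)·C_A, so S₂/S₁ = (C_{A,2}/C_{A,1}).
= 0.335/2.19 = 0.153.
Selectivity toward R falls as C_A falls — high-concentration operation is favoured.

0.153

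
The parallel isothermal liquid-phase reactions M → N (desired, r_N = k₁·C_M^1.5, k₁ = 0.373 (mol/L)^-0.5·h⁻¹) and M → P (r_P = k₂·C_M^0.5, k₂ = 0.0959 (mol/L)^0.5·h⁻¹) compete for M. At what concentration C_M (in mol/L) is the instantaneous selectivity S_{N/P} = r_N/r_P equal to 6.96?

S_{N/P} = (k₁/k₂)·C_M ⇒ C_M = S·k₂/k₁.
= 6.96×0.0959/0.373 = 1.79 mol/L.

1.79 mol/L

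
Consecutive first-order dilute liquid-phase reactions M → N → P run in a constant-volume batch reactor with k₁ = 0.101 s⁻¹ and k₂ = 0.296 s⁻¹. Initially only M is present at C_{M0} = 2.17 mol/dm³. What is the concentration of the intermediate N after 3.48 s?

The intermediate concentration in a first-order A→B→C sequence is C_N = k₁C_{M0}(e^(−k₁t) − e^(−k₂t))/(k₂−k₁).
e^(−k₁t) = e^(−0.101×3.48) = e^(−0.3515) = 0.7036; e^(−k₂t) = e^(−1.030) = 0.3570.
C_N = 0.101×2.17/(0.296−0.101) × (0.7036−0.3570) = 1.124×0.3467 = 0.3896 mol/dm³.

0.390 mol/dm³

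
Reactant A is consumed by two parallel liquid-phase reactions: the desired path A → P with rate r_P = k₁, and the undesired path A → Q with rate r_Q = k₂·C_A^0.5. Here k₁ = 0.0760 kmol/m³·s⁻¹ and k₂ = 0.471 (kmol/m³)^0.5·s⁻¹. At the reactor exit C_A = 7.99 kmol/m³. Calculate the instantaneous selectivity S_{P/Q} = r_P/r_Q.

0.0571

S_{P/Q} = r_P/r_Q = (k₁)/(k₂·C_A^0.5) = (k₁/k₂)·C_A^-0.5.
= (0.0760) / (0.471×7.990^0.5) = 0.07600/1.331 = 0.0571.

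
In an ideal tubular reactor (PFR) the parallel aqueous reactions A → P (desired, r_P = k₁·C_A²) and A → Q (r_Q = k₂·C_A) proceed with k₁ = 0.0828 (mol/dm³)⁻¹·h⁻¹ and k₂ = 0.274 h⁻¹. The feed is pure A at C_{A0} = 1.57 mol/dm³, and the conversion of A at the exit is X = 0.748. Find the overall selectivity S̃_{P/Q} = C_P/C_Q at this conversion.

C_A = C_{A0}(1−X) = 0.3956 mol/dm³.
Along a PFR/batch, dC_Q/dC_A = −r_Q/(r_P+r_Q) = −k₂/(k₂+k₁·C_A).
Integrating from C_{A0} to C_A: C_Q = (0.274/0.0828)·ln[(0.274+0.0828·1.57)/(0.274+0.0828·0.396)] = 3.309·ln(0.4040/0.3068) = 0.9112 mol/dm³.
Then C_P = (C_{A0}−C_A) − C_Q = 1.174 − 0.9112 = 0.2632 mol/dm³.
S̃_{P/Q} = C_P/C_Q = 0.2632/0.9112 = 0.289.

0.289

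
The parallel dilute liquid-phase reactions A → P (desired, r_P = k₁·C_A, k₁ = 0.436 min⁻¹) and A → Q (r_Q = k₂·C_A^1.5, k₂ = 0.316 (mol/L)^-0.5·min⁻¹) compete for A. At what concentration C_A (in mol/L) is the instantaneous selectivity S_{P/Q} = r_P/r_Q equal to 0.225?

37.6 mol/L

S_{P/Q} = (k₁/k₂)·C_A^-0.5 ⇒ C_A = (S·k₂/k₁)^(-2).
= (0.225×0.316/0.436)^(-2) = (0.1631)^(-2) = 37.6 mol/L.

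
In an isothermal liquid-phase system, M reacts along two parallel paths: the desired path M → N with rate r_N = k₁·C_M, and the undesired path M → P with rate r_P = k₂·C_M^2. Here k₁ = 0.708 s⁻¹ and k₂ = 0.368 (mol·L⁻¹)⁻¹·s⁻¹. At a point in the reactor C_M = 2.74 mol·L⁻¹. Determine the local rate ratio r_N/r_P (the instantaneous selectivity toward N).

S_{N/P} = r_N/r_P = (k₁·C_M)/(k₂·C_M^2) = (k₁/k₂)·C_M⁻¹.
= (0.708×2.740) / (0.368×2.740^2) = 1.940/2.763 = 0.702.

0.702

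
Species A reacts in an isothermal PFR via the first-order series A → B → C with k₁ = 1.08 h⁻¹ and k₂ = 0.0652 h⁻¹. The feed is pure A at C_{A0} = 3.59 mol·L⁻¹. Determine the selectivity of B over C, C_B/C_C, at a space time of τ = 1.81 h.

12.6

Solving the coupled first-order balances gives C_B(τ) = [k₁/(k₂−k₁)]·C_{A0}·(e^(−k₁τ) − e^(−k₂τ)).
e^(−k₁τ) = e^(−1.08×1.81) = e^(−1.955) = 0.1416; e^(−k₂τ) = e^(−0.1180) = 0.8887.
C_B = 1.08×3.59/(0.0652−1.08) × (0.1416−0.8887) = (-3.821)×(-0.7471) = 2.854 mol·L⁻¹.
C_A = C_{A0}e^(−k₁τ) = 0.5083 mol·L⁻¹, so C_C = C_{A0}−C_A−C_B = 0.2273 mol·L⁻¹; C_B/C_C = 12.6.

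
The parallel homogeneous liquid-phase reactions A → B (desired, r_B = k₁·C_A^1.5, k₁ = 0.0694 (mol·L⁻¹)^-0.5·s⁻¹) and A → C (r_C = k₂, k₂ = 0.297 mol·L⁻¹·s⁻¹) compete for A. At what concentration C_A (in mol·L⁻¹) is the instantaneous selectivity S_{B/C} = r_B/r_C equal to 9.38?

11.7 mol·L⁻¹

S_{B/C} = (k₁/k₂)·C_A^1.5 ⇒ C_A = (S·k₂/k₁)^(1/1.5).
= (9.38×0.297/0.0694)^(0.6667) = (40.14)^(0.6667) = 11.7 mol·L⁻¹.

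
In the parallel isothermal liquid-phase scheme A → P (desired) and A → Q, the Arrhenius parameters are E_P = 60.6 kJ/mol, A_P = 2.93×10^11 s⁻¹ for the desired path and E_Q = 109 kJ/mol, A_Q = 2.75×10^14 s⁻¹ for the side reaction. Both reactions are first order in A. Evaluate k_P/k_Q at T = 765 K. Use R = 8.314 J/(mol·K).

k_P/k_Q = (A_P/A_Q)·exp[−(E_P−E_Q)/(RT)] = (A_P/A_Q)·exp[(E_Q−E_P)/(RT)].
(E_Q−E_P)/(RT) = (109−60.6)×10³/(8.314×765) = 48400/6360 = 7.610.
k_P/k_Q = (2.93×10^11/2.75×10^14)·exp(7.610) = 0.001065 × 2018 = 2.15.
Since E_P < E_Q, lowering the temperature improves selectivity toward P.

2.15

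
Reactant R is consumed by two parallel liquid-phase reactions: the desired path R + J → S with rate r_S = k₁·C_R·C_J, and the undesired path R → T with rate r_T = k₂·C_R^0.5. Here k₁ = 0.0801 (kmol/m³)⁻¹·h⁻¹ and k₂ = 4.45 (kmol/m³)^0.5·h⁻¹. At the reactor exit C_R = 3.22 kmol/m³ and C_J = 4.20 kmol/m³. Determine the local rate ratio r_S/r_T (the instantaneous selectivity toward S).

0.136

S_{S/T} = r_S/r_T = (k₁·C_R·C_J)/(k₂·C_R^0.5) = (k₁/k₂)·C_R^0.5·C_J.
= (0.0801×3.220×4.200) / (4.45×3.220^0.5) = 1.083/7.985 = 0.136.
Since the desired path is higher order in R, keeping C_R high (PFR or concentrated feed) favours S.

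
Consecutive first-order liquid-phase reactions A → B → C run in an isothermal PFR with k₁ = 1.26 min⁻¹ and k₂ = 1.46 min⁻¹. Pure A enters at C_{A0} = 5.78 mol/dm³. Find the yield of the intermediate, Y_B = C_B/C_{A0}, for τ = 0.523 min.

The intermediate concentration in a first-order A→B→C sequence is C_B = k₁C_{A0}(e^(−k₁τ) − e^(−k₂τ))/(k₂−k₁).
e^(−k₁τ) = e^(−1.26×0.523) = e^(−0.6590) = 0.5174; e^(−k₂τ) = e^(−0.7636) = 0.4660.
C_B = 1.26×5.78/(1.46−1.26) × (0.5174−0.4660) = 36.41×0.05138 = 1.871 mol/dm³.
Y_B = C_B/C_{A0} = 1.871/5.78 = 0.324.

0.324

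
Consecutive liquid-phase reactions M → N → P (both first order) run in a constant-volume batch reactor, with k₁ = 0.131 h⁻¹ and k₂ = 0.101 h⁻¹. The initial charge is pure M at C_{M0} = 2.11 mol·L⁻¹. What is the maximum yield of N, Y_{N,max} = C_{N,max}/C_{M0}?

0.417

For a first-order series the maximum intermediate yield is C_{N,max}/C_{M0} = (k₁/k₂)^[k₂/(k₂−k₁)].
= (0.131/0.101)^(0.101/(0.101−0.131)) = (1.297)^(-3.367) = 0.4166.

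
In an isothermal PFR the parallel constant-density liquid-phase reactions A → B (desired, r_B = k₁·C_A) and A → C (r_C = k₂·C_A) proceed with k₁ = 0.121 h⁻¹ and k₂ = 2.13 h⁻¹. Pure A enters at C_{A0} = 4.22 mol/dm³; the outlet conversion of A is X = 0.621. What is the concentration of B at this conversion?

C_A = C_{A0}(1−X) = 1.599 mol/dm³.
Both paths are first order in A, so the instantaneous fraction to B is constant: dC_B/d(−C_A) = k₁/(k₁+k₂) = 0.05375.
C_B = 0.05375·(C_{A0}−C_A) = 0.05375×2.621 = 0.141 mol/dm³.

0.141 mol/dm³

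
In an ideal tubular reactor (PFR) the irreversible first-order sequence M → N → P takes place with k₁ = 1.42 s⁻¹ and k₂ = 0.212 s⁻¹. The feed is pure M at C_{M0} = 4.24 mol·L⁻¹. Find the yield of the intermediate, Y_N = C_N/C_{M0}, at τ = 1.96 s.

0.703

Solving the coupled first-order balances gives C_N(τ) = [k₁/(k₂−k₁)]·C_{M0}·(e^(−k₁τ) − e^(−k₂τ)).
e^(−k₁τ) = e^(−1.42×1.96) = e^(−2.783) = 0.06184; e^(−k₂τ) = e^(−0.4155) = 0.6600.
C_N = 1.42×4.24/(0.212−1.42) × (0.06184−0.6600) = (-4.984)×(-0.5982) = 2.981 mol·L⁻¹.
Y_N = C_N/C_{M0} = 2.981/4.24 = 0.703.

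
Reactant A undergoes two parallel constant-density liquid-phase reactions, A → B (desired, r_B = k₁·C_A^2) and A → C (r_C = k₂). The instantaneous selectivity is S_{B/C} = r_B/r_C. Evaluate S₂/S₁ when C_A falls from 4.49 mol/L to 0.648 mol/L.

0.0208

S_{B/C} = (k₁/k₂)·C_A^2, so S₂/S₁ = (C_{A,2}/C_{A,1})^2.
= (0.648/4.49)^2 = (0.1443)^2 = 0.0208.
Selectivity toward B falls as C_A falls — high-concentration operation is favoured.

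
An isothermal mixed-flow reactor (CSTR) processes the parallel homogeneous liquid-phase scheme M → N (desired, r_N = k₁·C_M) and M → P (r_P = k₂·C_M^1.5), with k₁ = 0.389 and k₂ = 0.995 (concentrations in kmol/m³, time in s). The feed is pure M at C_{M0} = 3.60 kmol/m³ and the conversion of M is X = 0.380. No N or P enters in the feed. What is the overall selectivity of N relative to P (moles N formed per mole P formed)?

0.262

Exit C_M = C_{M0}(1−X) = 3.60×0.620 = 2.232 kmol/m³.
In a CSTR the entire volume is at exit conditions, so r_N = 0.389×2.232 = 0.8682 and r_P = 0.995×2.232^1.5 = 3.318.
Overall selectivity = C_N/C_P = r_Nτ/(r_Pτ) = r_N/r_P = 0.262.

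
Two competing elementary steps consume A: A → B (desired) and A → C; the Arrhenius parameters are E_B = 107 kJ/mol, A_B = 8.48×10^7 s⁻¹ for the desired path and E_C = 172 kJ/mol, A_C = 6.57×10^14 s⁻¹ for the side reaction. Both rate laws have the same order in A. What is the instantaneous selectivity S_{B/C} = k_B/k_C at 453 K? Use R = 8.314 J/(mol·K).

4.04

With equal orders, S_{B/C} = k_B/k_C = (A_B/A_C)·exp[(E_C−E_B)/(RT)].
(E_C−E_B)/(RT) = (172−107)×10³/(8.314×453) = 65000/3766 = 17.26.
k_B/k_C = (8.48×10^7/6.57×10^14)·exp(17.26) = 1.291×10^-7 × 3.128×10^7 = 4.04.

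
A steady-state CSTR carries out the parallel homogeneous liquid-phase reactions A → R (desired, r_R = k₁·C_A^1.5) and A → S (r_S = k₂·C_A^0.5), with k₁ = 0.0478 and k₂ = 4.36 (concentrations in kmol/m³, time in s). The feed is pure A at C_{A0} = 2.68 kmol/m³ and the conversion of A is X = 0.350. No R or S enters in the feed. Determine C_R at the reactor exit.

0.0176 kmol/m³

Exit C_A = C_{A0}(1−X) = 2.68×0.650 = 1.742 kmol/m³.
In a CSTR the entire volume is at exit conditions, so r_R = 0.0478×1.742^1.5 = 0.1099 and r_S = 4.36×1.742^0.5 = 5.755.
Fraction of consumed A going to R: r_R/(r_R+r_S) = 0.01874.
C_R = 0.01874·C_{A0}·X = 0.01874×2.68×0.350 = 0.0176 kmol/m³.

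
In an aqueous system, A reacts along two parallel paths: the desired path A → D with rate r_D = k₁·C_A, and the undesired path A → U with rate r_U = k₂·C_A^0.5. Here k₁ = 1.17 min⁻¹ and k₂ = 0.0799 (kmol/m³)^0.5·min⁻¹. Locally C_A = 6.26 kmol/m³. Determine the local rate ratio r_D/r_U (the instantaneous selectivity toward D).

S_{D/U} = r_D/r_U = (k₁·C_A)/(k₂·C_A^0.5) = (k₁/k₂)·C_A^0.5.
= (1.17×6.260) / (0.0799×6.260^0.5) = 7.324/0.1999 = 36.6.
Since the desired path is higher order in A, keeping C_A high (PFR or concentrated feed) favours D.

36.6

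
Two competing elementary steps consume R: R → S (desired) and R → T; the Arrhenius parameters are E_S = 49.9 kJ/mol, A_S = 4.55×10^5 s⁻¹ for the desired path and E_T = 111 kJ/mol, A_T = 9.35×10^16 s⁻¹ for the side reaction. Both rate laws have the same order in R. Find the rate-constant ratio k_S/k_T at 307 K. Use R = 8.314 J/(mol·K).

0.121

Since both paths have the same order in R, the concentration cancels and S_{S/T} = k_S/k_T = (A_S/A_T)·exp[(E_T−E_S)/(RT)].
(E_T−E_S)/(RT) = (111−49.9)×10³/(8.314×307) = 61100/2552 = 23.94.
k_S/k_T = (4.55×10^5/9.35×10^16)·exp(23.94) = 4.866×10^-12 × 2.490×10^10 = 0.121.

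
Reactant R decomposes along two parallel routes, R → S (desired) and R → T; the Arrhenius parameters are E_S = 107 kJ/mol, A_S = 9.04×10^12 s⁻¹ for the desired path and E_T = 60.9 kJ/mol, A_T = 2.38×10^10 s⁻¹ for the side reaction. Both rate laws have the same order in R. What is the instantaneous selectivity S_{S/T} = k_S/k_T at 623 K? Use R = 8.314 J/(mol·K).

k_S/k_T = (A_S/A_T)·exp[−(E_S−E_T)/(RT)] = (A_S/A_T)·exp[(E_T−E_S)/(RT)].
(E_T−E_S)/(RT) = (60.9−107)×10³/(8.314×623) = -46100/5180 = -8.900.
k_S/k_T = (9.04×10^12/2.38×10^10)·exp(-8.900) = 379.8 × 1.364×10^-4 = 0.0518.
Since E_S > E_T, raising the temperature improves selectivity toward S.

0.0518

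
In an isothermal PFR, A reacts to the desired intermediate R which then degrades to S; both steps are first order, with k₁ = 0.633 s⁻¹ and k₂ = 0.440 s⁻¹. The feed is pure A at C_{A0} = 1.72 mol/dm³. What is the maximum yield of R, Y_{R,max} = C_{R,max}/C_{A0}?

At the optimum, C_{R,max}/C_{A0} = (k₁/k₂)^[k₂/(k₂−k₁)].
= (0.633/0.440)^(0.440/(0.440−0.633)) = (1.439)^(-2.280) = 0.4364.

0.436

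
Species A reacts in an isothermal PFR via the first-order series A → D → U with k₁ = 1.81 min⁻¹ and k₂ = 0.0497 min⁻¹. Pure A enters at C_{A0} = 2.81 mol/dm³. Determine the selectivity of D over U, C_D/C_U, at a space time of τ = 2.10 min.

For first-order series with pure A initially, C_D(τ) = k₁C_{A0}/(k₂−k₁)·(e^(−k₁τ) − e^(−k₂τ)).
e^(−k₁τ) = e^(−1.81×2.10) = e^(−3.801) = 0.02235; e^(−k₂τ) = e^(−0.1044) = 0.9009.
C_D = 1.81×2.81/(0.0497−1.81) × (0.02235−0.9009) = (-2.889)×(-0.8785) = 2.538 mol/dm³.
C_A = C_{A0}e^(−k₁τ) = 0.06280 mol/dm³, so C_U = C_{A0}−C_A−C_D = 0.2088 mol/dm³; C_D/C_U = 12.2.

12.2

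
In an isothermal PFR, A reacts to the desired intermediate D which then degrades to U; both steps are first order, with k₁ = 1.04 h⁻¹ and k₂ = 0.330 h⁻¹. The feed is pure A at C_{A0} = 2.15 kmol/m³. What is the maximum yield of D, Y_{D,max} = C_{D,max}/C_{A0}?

0.587

At the optimum, C_{D,max}/C_{A0} = (k₁/k₂)^[k₂/(k₂−k₁)].
= (1.04/0.330)^(0.330/(0.330−1.04)) = (3.152)^(-0.4648) = 0.5865.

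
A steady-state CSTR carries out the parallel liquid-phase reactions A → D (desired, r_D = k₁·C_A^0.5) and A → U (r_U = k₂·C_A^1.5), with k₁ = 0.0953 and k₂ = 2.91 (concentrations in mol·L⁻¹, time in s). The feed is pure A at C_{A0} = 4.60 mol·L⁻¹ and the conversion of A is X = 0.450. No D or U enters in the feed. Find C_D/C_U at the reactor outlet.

Exit C_A = C_{A0}(1−X) = 4.60×0.550 = 2.530 mol·L⁻¹.
In a CSTR the entire volume is at exit conditions, so r_D = 0.0953×2.530^0.5 = 0.1516 and r_U = 2.91×2.530^1.5 = 11.71.
Overall selectivity = C_D/C_U = r_Dτ/(r_Uτ) = r_D/r_U = 0.0129.

0.0129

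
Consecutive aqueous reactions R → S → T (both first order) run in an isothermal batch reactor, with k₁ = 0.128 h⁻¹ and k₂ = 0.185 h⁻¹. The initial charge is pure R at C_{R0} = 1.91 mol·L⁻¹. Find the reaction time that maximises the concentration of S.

6.46 h

Setting dC_S/dt = 0 gives t_opt = ln(k₂/k₁)/(k₂−k₁).
= ln(0.185/0.128)/(0.185−0.128) = ln(1.445)/0.05700 = 0.3683/0.05700 = 6.46 h.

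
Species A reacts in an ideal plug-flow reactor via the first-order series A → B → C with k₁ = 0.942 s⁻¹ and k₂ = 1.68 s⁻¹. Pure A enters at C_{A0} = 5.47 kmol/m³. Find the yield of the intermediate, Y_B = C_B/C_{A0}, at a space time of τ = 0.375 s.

Solving the coupled first-order balances gives C_B(τ) = [k₁/(k₂−k₁)]·C_{A0}·(e^(−k₁τ) − e^(−k₂τ)).
e^(−k₁τ) = e^(−0.942×0.375) = e^(−0.3532) = 0.7024; e^(−k₂τ) = e^(−0.6300) = 0.5326.
C_B = 0.942×5.47/(1.68−0.942) × (0.7024−0.5326) = 6.982×0.1698 = 1.186 kmol/m³.
Y_B = C_B/C_{A0} = 1.186/5.47 = 0.217.

0.217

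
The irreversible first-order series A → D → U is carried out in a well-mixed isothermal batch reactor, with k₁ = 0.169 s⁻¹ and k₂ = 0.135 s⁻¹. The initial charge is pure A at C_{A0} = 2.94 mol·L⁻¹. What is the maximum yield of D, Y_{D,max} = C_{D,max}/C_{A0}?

For a first-order series the maximum intermediate yield is C_{D,max}/C_{A0} = (k₁/k₂)^[k₂/(k₂−k₁)].
= (0.169/0.135)^(0.135/(0.135−0.169)) = (1.252)^(-3.971) = 0.4099.

0.410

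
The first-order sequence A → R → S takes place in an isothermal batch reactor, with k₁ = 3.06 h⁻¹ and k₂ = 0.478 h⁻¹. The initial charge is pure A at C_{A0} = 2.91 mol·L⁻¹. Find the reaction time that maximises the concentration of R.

0.719 h

The intermediate peaks when r₁ = r₂, i.e. k₁e^(−k₁t) = k₂e^(−k₂t), giving t_opt = ln(k₂/k₁)/(k₂−k₁).
= ln(0.478/3.06)/(0.478−3.06) = ln(0.1562)/-2.582 = -1.857/-2.582 = 0.719 h.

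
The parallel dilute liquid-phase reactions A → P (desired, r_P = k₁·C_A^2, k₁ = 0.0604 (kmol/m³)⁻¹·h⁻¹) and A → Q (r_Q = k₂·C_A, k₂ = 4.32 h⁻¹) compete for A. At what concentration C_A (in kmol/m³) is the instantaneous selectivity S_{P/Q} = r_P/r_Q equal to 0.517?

S_{P/Q} = (k₁/k₂)·C_A ⇒ C_A = S·k₂/k₁.
= 0.517×4.32/0.0604 = 37.0 kmol/m³.

37.0 kmol/m³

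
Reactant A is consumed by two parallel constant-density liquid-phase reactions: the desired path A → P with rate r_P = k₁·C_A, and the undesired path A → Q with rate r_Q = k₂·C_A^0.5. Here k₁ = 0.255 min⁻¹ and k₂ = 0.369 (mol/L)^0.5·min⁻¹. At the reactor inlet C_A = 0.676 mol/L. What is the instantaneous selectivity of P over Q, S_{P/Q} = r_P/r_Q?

0.568

S_{P/Q} = r_P/r_Q = (k₁·C_A)/(k₂·C_A^0.5) = (k₁/k₂)·C_A^0.5.
= (0.255×0.6760) / (0.369×0.6760^0.5) = 0.1724/0.3034 = 0.568.
Since the desired path is higher order in A, keeping C_A high (PFR or concentrated feed) favours P.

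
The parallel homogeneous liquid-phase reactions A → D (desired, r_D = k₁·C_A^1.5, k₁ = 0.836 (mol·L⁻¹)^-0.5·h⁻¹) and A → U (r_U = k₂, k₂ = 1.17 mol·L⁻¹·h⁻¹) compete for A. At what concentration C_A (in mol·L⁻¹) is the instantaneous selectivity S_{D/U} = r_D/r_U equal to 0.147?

S_{D/U} = (k₁/k₂)·C_A^1.5 ⇒ C_A = (S·k₂/k₁)^(1/1.5).
= (0.147×1.17/0.836)^(0.6667) = (0.2057)^(0.6667) = 0.348 mol·L⁻¹.

0.348 mol·L⁻¹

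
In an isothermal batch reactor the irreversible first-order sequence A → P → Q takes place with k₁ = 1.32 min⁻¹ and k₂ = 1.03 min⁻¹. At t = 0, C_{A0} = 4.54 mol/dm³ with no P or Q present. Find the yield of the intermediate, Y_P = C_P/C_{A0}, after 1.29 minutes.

0.376

For first-order series with pure A initially, C_P(t) = k₁C_{A0}/(k₂−k₁)·(e^(−k₁t) − e^(−k₂t)).
e^(−k₁t) = e^(−1.32×1.29) = e^(−1.703) = 0.1822; e^(−k₂t) = e^(−1.329) = 0.2648.
C_P = 1.32×4.54/(1.03−1.32) × (0.1822−0.2648) = (-20.66)×(-0.08265) = 1.708 mol/dm³.
Y_P = C_P/C_{A0} = 1.708/4.54 = 0.376.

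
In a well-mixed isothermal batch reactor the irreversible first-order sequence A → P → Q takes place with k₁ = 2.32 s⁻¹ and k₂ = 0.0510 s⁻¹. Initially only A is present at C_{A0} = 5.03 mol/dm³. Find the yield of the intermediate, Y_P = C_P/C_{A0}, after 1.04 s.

For first-order series with pure A initially, C_P(t) = k₁C_{A0}/(k₂−k₁)·(e^(−k₁t) − e^(−k₂t)).
e^(−k₁t) = e^(−2.32×1.04) = e^(−2.413) = 0.08956; e^(−k₂t) = e^(−0.05304) = 0.9483.
C_P = 2.32×5.03/(0.0510−2.32) × (0.08956−0.9483) = (-5.143)×(-0.8588) = 4.417 mol/dm³.
Y_P = C_P/C_{A0} = 4.417/5.03 = 0.878.

0.878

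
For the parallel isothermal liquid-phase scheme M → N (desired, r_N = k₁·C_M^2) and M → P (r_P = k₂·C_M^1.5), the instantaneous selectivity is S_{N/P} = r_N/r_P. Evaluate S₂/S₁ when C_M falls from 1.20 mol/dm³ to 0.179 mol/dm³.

0.386

S_{N/P} = (k₁/k₂)·C_M^0.5, so S₂/S₁ = (C_{M,2}/C_{M,1})^0.5.
= (0.179/1.20)^0.5 = (0.1492)^0.5 = 0.386.
Selectivity toward N falls as C_M falls — high-concentration operation is favoured.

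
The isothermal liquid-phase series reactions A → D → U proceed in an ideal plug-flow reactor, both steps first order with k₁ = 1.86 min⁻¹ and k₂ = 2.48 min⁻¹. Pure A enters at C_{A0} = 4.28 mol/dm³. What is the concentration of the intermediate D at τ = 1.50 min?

For first-order series with pure A initially, C_D(τ) = k₁C_{A0}/(k₂−k₁)·(e^(−k₁τ) − e^(−k₂τ)).
e^(−k₁τ) = e^(−1.86×1.50) = e^(−2.790) = 0.06142; e^(−k₂τ) = e^(−3.720) = 0.02423.
C_D = 1.86×4.28/(2.48−1.86) × (0.06142−0.02423) = 12.84×0.03719 = 0.4775 mol/dm³.

0.477 mol/dm³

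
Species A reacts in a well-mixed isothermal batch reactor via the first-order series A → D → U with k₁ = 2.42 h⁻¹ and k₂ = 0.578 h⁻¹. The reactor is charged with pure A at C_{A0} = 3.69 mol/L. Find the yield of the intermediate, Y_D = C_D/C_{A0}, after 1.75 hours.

0.459

For first-order series with pure A initially, C_D(t) = k₁C_{A0}/(k₂−k₁)·(e^(−k₁t) − e^(−k₂t)).
e^(−k₁t) = e^(−2.42×1.75) = e^(−4.235) = 0.01448; e^(−k₂t) = e^(−1.011) = 0.3637.
C_D = 2.42×3.69/(0.578−2.42) × (0.01448−0.3637) = (-4.848)×(-0.3492) = 1.693 mol/L.
Y_D = C_D/C_{A0} = 1.693/3.69 = 0.459.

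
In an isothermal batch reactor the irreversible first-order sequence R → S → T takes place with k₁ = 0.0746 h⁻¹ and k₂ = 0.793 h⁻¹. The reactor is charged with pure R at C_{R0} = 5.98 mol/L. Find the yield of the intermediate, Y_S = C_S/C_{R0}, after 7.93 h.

The intermediate concentration in a first-order A→B→C sequence is C_S = k₁C_{R0}(e^(−k₁t) − e^(−k₂t))/(k₂−k₁).
e^(−k₁t) = e^(−0.0746×7.93) = e^(−0.5916) = 0.5535; e^(−k₂t) = e^(−6.288) = 0.001858.
C_S = 0.0746×5.98/(0.793−0.0746) × (0.5535−0.001858) = 0.6210×0.5516 = 0.3425 mol/L.
Y_S = C_S/C_{R0} = 0.3425/5.98 = 0.0573.

0.0573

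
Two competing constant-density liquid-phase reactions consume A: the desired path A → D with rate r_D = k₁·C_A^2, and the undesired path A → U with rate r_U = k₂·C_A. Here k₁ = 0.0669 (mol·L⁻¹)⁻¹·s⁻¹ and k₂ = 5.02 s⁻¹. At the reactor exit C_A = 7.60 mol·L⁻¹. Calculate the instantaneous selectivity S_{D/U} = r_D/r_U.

S_{D/U} = r_D/r_U = (k₁·C_A^2)/(k₂·C_A) = (k₁/k₂)·C_A.
= (0.0669×7.600^2) / (5.02×7.600) = 3.864/38.15 = 0.101.

0.101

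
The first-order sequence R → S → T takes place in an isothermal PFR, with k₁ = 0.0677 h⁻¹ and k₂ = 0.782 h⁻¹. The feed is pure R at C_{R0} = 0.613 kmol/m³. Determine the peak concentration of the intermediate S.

0.0421 kmol/m³

At the optimum, C_{S,max}/C_{R0} = (k₁/k₂)^[k₂/(k₂−k₁)].
= (0.0677/0.782)^(0.782/(0.782−0.0677)) = (0.08657)^(1.095) = 0.06865.
C_{S,max} = 0.06865×0.613 = 0.0421 kmol/m³.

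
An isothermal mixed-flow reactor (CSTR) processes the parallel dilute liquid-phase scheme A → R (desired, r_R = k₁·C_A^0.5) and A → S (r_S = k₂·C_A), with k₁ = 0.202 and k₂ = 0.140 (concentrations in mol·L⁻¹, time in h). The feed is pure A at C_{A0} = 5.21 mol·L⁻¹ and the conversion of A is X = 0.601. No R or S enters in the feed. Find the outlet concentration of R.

1.57 mol·L⁻¹

Exit C_A = C_{A0}(1−X) = 5.21×0.399 = 2.079 mol·L⁻¹.
In a CSTR the entire volume is at exit conditions, so r_R = 0.202×2.079^0.5 = 0.2912 and r_S = 0.140×2.079 = 0.2910.
Fraction of consumed A going to R: r_R/(r_R+r_S) = 0.5002.
C_R = 0.5002·C_{A0}·X = 0.5002×5.21×0.601 = 1.57 mol·L⁻¹.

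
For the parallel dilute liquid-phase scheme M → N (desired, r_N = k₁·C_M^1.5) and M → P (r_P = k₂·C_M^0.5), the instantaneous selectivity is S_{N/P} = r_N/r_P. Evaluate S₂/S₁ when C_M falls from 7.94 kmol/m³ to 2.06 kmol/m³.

0.259

S_{N/P} = (k₁/k₂)·C_M, so S₂/S₁ = (C_{M,2}/C_{M,1}).
= 2.06/7.94 = 0.259.
Selectivity toward N falls as C_M falls — high-concentration operation is favoured.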